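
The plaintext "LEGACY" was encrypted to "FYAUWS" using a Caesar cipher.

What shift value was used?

Step 1: Compare first letters: L (position 11) -> F (position 5).
Step 2: Shift = (5 - 11) mod 26 = 20.
The shift value is 20.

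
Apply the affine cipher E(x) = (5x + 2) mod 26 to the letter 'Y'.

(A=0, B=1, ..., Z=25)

Step 1: Convert 'Y' to number: x = 24.
Step 2: E(24) = (5 * 24 + 2) mod 26 = 122 mod 26 = 18.
Step 3: Convert 18 back to letter: S.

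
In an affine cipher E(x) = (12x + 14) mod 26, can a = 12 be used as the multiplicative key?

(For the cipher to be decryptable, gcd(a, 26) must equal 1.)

Step 1: Compute gcd(12, 26).
Step 2: gcd(12, 26) = 2.
Since gcd = 2 != 1, 12 shares a common factor with 26, so it cannot be used.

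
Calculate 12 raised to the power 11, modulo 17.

Step 1: Compute 12^11 mod 17 step by step, reducing modulo 17 at each step.
  12^1 mod 17 = 12
  12^2 mod 17 = (12 * 12) mod 17 = 8
  12^3 mod 17 = (8 * 12) mod 17 = 11
  12^4 mod 17 = (11 * 12) mod 17 = 13
  12^5 mod 17 = (13 * 12) mod 17 = 3
  12^6 mod 17 = (3 * 12) mod 17 = 2
  12^7 mod 17 = (2 * 12) mod 17 = 7
  12^8 mod 17 = (7 * 12) mod 17 = 16
  12^9 mod 17 = (16 * 12) mod 17 = 5
  12^10 mod 17 = (5 * 12) mod 17 = 9
  12^11 mod 17 = (9 * 12) mod 17 = 6
Step 2: Result = 6.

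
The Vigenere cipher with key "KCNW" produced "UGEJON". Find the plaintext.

Step 1: Extend key: KCNWKC
Step 2: Decrypt each letter (c - k) mod 26:
  U(20) - K(10) = (20-10) mod 26 = 10 = K
  G(6) - C(2) = (6-2) mod 26 = 4 = E
  E(4) - N(13) = (4-13) mod 26 = 17 = R
  J(9) - W(22) = (9-22) mod 26 = 13 = N
  O(14) - K(10) = (14-10) mod 26 = 4 = E
  N(13) - C(2) = (13-2) mod 26 = 11 = L
Plaintext: KERNEL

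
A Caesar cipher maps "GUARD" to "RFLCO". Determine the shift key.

Step 1: Compare first letters: G (position 6) -> R (position 17).
Step 2: Shift = (17 - 6) mod 26 = 11.
The shift value is 11.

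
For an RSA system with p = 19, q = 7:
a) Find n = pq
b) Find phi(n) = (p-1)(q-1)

Step 1: n = p * q = 19 * 7 = 133.
Step 2: phi(n) = (p-1)(q-1) = 18 * 6 = 108.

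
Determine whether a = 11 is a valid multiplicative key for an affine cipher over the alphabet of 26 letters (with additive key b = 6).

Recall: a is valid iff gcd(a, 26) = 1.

Step 1: Compute gcd(11, 26).
Step 2: gcd(11, 26) = 1.
Since gcd = 1, 11 is coprime with 26, so it is a valid key.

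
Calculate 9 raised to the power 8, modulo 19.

Step 1: Compute 9^8 mod 19 step by step, reducing modulo 19 at each step.
  9^1 mod 19 = 9
  9^2 mod 19 = (9 * 9) mod 19 = 5
  9^3 mod 19 = (5 * 9) mod 19 = 7
  9^4 mod 19 = (7 * 9) mod 19 = 6
  9^5 mod 19 = (6 * 9) mod 19 = 16
  9^6 mod 19 = (16 * 9) mod 19 = 11
  9^7 mod 19 = (11 * 9) mod 19 = 4
  9^8 mod 19 = (4 * 9) mod 19 = 17
Step 2: Result = 17.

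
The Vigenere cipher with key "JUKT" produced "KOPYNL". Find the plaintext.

Step 1: Extend key: JUKTJU
Step 2: Decrypt each letter (c - k) mod 26:
  K(10) - J(9) = (10-9) mod 26 = 1 = B
  O(14) - U(20) = (14-20) mod 26 = 20 = U
  P(15) - K(10) = (15-10) mod 26 = 5 = F
  Y(24) - T(19) = (24-19) mod 26 = 5 = F
  N(13) - J(9) = (13-9) mod 26 = 4 = E
  L(11) - U(20) = (11-20) mod 26 = 17 = R
Plaintext: BUFFER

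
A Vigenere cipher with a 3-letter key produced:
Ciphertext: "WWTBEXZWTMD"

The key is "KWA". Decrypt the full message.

Step 1: Key 'KWA' has length 3. Extended key: KWAKWAKWAKW
Step 2: Decrypt each position:
  W(22) - K(10) = 12 = M
  W(22) - W(22) = 0 = A
  T(19) - A(0) = 19 = T
  B(1) - K(10) = 17 = R
  E(4) - W(22) = 8 = I
  X(23) - A(0) = 23 = X
  Z(25) - K(10) = 15 = P
  W(22) - W(22) = 0 = A
  T(19) - A(0) = 19 = T
  M(12) - K(10) = 2 = C
  D(3) - W(22) = 7 = H
Plaintext: MATRIXPATCH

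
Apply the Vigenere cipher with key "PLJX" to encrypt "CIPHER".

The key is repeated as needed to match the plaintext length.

Step 1: Repeat key to match plaintext length:
  Plaintext: CIPHER
  Key:       PLJXPL
Step 2: Encrypt each letter:
  C(2) + P(15) = (2+15) mod 26 = 17 = R
  I(8) + L(11) = (8+11) mod 26 = 19 = T
  P(15) + J(9) = (15+9) mod 26 = 24 = Y
  H(7) + X(23) = (7+23) mod 26 = 4 = E
  E(4) + P(15) = (4+15) mod 26 = 19 = T
  R(17) + L(11) = (17+11) mod 26 = 2 = C
Ciphertext: RTYETC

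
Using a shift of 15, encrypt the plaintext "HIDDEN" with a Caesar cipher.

Step 1: For each letter, shift forward by 15 positions (mod 26).
  H (position 7) -> position (7+15) mod 26 = 22 -> W
  I (position 8) -> position (8+15) mod 26 = 23 -> X
  D (position 3) -> position (3+15) mod 26 = 18 -> S
  D (position 3) -> position (3+15) mod 26 = 18 -> S
  E (position 4) -> position (4+15) mod 26 = 19 -> T
  N (position 13) -> position (13+15) mod 26 = 2 -> C
Result: WXSSTC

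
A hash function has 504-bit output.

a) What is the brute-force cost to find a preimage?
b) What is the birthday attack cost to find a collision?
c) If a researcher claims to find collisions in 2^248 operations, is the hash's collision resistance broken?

Step 1: Preimage resistance requires brute-force of 2^504 operations.
Step 2: Collision resistance (birthday bound) = 2^(504/2) = 2^252.
Step 3: The claimed attack costs 2^248 operations.
Step 4: Since 2^248 < 2^252, the claimed attack beats the generic birthday bound, so collision resistance is broken.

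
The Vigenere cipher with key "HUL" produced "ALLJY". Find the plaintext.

Step 1: Extend key: HULHU
Step 2: Decrypt each letter (c - k) mod 26:
  A(0) - H(7) = (0-7) mod 26 = 19 = T
  L(11) - U(20) = (11-20) mod 26 = 17 = R
  L(11) - L(11) = (11-11) mod 26 = 0 = A
  J(9) - H(7) = (9-7) mod 26 = 2 = C
  Y(24) - U(20) = (24-20) mod 26 = 4 = E
Plaintext: TRACE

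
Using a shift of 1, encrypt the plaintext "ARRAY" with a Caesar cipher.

Step 1: For each letter, shift forward by 1 positions (mod 26).
  A (position 0) -> position (0+1) mod 26 = 1 -> B
  R (position 17) -> position (17+1) mod 26 = 18 -> S
  R (position 17) -> position (17+1) mod 26 = 18 -> S
  A (position 0) -> position (0+1) mod 26 = 1 -> B
  Y (position 24) -> position (24+1) mod 26 = 25 -> Z
Result: BSSBZ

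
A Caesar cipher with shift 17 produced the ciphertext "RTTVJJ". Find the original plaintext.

Step 1: Reverse the shift by subtracting 17 from each letter position.
  R (position 17) -> position (17-17) mod 26 = 0 -> A
  T (position 19) -> position (19-17) mod 26 = 2 -> C
  T (position 19) -> position (19-17) mod 26 = 2 -> C
  V (position 21) -> position (21-17) mod 26 = 4 -> E
  J (position 9) -> position (9-17) mod 26 = 18 -> S
  J (position 9) -> position (9-17) mod 26 = 18 -> S
Decrypted message: ACCESS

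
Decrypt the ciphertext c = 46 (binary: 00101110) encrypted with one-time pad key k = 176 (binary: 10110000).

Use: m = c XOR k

Step 1: XOR ciphertext with key:
  Ciphertext: 00101110
  Key:        10110000
  XOR:        10011110
Step 2: Plaintext = 10011110 = 158 in decimal.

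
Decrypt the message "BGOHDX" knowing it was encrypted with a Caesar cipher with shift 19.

Step 1: Reverse the shift by subtracting 19 from each letter position.
  B (position 1) -> position (1-19) mod 26 = 8 -> I
  G (position 6) -> position (6-19) mod 26 = 13 -> N
  O (position 14) -> position (14-19) mod 26 = 21 -> V
  H (position 7) -> position (7-19) mod 26 = 14 -> O
  D (position 3) -> position (3-19) mod 26 = 10 -> K
  X (position 23) -> position (23-19) mod 26 = 4 -> E
Decrypted message: INVOKE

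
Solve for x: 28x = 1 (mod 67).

Step 1: We need x such that 28 * x = 1 (mod 67).
Step 2: Using the extended Euclidean algorithm or trial:
  28 * 12 = 336 = 5 * 67 + 1.
Step 3: Since 336 mod 67 = 1, the inverse is x = 12.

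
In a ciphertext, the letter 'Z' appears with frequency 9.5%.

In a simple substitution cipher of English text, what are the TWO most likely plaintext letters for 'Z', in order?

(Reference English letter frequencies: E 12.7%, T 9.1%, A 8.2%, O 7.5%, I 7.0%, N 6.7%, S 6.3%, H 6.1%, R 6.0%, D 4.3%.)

Step 1: Observed frequency of 'Z' is 9.5%.
Step 2: Compute distances to each reference frequency and sort:
  T (9.1%): difference = 0.4% <-- BEST
  A (8.2%): difference = 1.3% <-- RUNNER-UP
  O (7.5%): difference = 2.0%
  I (7.0%): difference = 2.5%
  N (6.7%): difference = 2.8%
Step 3: Most likely is 'T' (9.1%, diff 0.4%); second most likely is 'A' (8.2%, diff 1.3%).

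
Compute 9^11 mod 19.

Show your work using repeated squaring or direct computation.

Step 1: Compute 9^11 mod 19 step by step, reducing modulo 19 at each step.
  9^1 mod 19 = 9
  9^2 mod 19 = (9 * 9) mod 19 = 5
  9^3 mod 19 = (5 * 9) mod 19 = 7
  9^4 mod 19 = (7 * 9) mod 19 = 6
  9^5 mod 19 = (6 * 9) mod 19 = 16
  9^6 mod 19 = (16 * 9) mod 19 = 11
  9^7 mod 19 = (11 * 9) mod 19 = 4
  9^8 mod 19 = (4 * 9) mod 19 = 17
  9^9 mod 19 = (17 * 9) mod 19 = 1
  9^10 mod 19 = (1 * 9) mod 19 = 9
  9^11 mod 19 = (9 * 9) mod 19 = 5
Step 2: Result = 5.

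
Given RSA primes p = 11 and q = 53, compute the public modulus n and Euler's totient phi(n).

Step 1: n = p * q = 11 * 53 = 583.
Step 2: phi(n) = (p-1)(q-1) = 10 * 52 = 520.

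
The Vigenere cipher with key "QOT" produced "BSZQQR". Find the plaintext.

Step 1: Extend key: QOTQOT
Step 2: Decrypt each letter (c - k) mod 26:
  B(1) - Q(16) = (1-16) mod 26 = 11 = L
  S(18) - O(14) = (18-14) mod 26 = 4 = E
  Z(25) - T(19) = (25-19) mod 26 = 6 = G
  Q(16) - Q(16) = (16-16) mod 26 = 0 = A
  Q(16) - O(14) = (16-14) mod 26 = 2 = C
  R(17) - T(19) = (17-19) mod 26 = 24 = Y
Plaintext: LEGACY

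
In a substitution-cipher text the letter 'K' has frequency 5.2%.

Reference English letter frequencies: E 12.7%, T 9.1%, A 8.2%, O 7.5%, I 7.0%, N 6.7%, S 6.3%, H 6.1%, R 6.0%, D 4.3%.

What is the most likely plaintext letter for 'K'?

Step 1: The observed frequency is 5.2%.
Step 2: Compare with English frequencies:
  E: 12.7% (difference: 7.5%)
  T: 9.1% (difference: 3.9%)
  A: 8.2% (difference: 3.0%)
  O: 7.5% (difference: 2.3%)
  I: 7.0% (difference: 1.8%)
  N: 6.7% (difference: 1.5%)
  S: 6.3% (difference: 1.1%)
  H: 6.1% (difference: 0.9%)
  R: 6.0% (difference: 0.8%) <-- closest
  D: 4.3% (difference: 0.9%)
Step 3: 'K' most likely represents 'R' (frequency 6.0%).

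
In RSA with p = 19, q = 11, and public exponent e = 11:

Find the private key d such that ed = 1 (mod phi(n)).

Step 1: n = 19 * 11 = 209.
Step 2: phi(n) = 18 * 10 = 180.
Step 3: Find d such that 11 * d = 1 (mod 180).
Step 4: d = 11^(-1) mod 180 = 131.
Verification: 11 * 131 = 1441 = 8 * 180 + 1.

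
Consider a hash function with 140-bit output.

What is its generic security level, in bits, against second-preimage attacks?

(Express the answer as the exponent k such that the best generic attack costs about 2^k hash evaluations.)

Step 1: The hash has a 140-bit output.
Step 2: Second-preimage resistance means: given a specific input x, it should be infeasible to find a different y with h(y) = h(x).
With a 140-bit output, a generic search for a second preimage costs about 2^140 evaluations (each trial matches the fixed target with probability 2^-140).
Step 3: Security level = 140 bits.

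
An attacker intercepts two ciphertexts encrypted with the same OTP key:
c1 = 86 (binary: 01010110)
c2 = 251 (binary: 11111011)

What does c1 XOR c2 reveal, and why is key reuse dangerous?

Step 1: c1 XOR c2 = (m1 XOR k) XOR (m2 XOR k).
Step 2: By XOR associativity/commutativity: = m1 XOR m2 XOR k XOR k = m1 XOR m2.
Step 3: 01010110 XOR 11111011 = 10101101 = 173.
Step 4: The key cancels out! An attacker learns m1 XOR m2 = 173, revealing the relationship between plaintexts.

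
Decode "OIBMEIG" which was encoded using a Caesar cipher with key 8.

Step 1: Reverse the shift by subtracting 8 from each letter position.
  O (position 14) -> position (14-8) mod 26 = 6 -> G
  I (position 8) -> position (8-8) mod 26 = 0 -> A
  B (position 1) -> position (1-8) mod 26 = 19 -> T
  M (position 12) -> position (12-8) mod 26 = 4 -> E
  E (position 4) -> position (4-8) mod 26 = 22 -> W
  I (position 8) -> position (8-8) mod 26 = 0 -> A
  G (position 6) -> position (6-8) mod 26 = 24 -> Y
Decrypted message: GATEWAY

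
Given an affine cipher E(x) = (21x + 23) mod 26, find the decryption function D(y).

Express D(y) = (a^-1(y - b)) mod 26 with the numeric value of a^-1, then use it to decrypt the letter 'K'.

Step 1: Find a^-1, the modular inverse of 21 mod 26.
Step 2: We need 21 * a^-1 = 1 (mod 26).
Step 3: 21 * 5 = 105 = 4 * 26 + 1, so a^-1 = 5.
Step 4: D(y) = 5(y - 23) mod 26.
Step 5: Apply to 'K' (y = 10): D(10) = 5 * (10 - 23) mod 26 = 5 * -13 mod 26 = 13 -> 'N'.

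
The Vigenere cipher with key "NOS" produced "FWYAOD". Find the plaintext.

Step 1: Extend key: NOSNOS
Step 2: Decrypt each letter (c - k) mod 26:
  F(5) - N(13) = (5-13) mod 26 = 18 = S
  W(22) - O(14) = (22-14) mod 26 = 8 = I
  Y(24) - S(18) = (24-18) mod 26 = 6 = G
  A(0) - N(13) = (0-13) mod 26 = 13 = N
  O(14) - O(14) = (14-14) mod 26 = 0 = A
  D(3) - S(18) = (3-18) mod 26 = 11 = L
Plaintext: SIGNAL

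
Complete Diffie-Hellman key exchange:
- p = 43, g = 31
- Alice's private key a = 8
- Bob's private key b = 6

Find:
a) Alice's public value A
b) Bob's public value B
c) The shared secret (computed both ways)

Step 1: A = g^a mod p = 31^8 mod 43 = 14.
Step 2: B = g^b mod p = 31^6 mod 43 = 21.
Step 3: Alice computes s = B^a mod p = 21^8 mod 43 = 21.
Step 4: Bob computes s = A^b mod p = 14^6 mod 43 = 21.
Both sides agree: shared secret = 21.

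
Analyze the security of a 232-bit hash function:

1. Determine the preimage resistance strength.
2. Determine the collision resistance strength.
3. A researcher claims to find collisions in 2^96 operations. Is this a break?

Step 1: Preimage resistance requires brute-force of 2^232 operations.
Step 2: Collision resistance (birthday bound) = 2^(232/2) = 2^116.
Step 3: The claimed attack costs 2^96 operations.
Step 4: Since 2^96 < 2^116, the claimed attack beats the generic birthday bound, so collision resistance is broken.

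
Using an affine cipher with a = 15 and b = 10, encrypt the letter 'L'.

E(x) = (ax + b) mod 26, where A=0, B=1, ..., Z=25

Step 1: Convert 'L' to number: x = 11.
Step 2: E(11) = (15 * 11 + 10) mod 26 = 175 mod 26 = 19.
Step 3: Convert 19 back to letter: T.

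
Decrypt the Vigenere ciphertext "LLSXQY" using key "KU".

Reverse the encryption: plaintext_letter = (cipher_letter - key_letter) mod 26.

Step 1: Extend key: KUKUKU
Step 2: Decrypt each letter (c - k) mod 26:
  L(11) - K(10) = (11-10) mod 26 = 1 = B
  L(11) - U(20) = (11-20) mod 26 = 17 = R
  S(18) - K(10) = (18-10) mod 26 = 8 = I
  X(23) - U(20) = (23-20) mod 26 = 3 = D
  Q(16) - K(10) = (16-10) mod 26 = 6 = G
  Y(24) - U(20) = (24-20) mod 26 = 4 = E
Plaintext: BRIDGE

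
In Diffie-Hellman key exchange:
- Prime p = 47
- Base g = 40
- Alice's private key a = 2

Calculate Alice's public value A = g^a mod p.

Step 1: A = g^a mod p = 40^2 mod 47.
  40^1 mod 47 = 40
  40^2 mod 47 = (40 * 40) mod 47 = 2
Result: A = 2.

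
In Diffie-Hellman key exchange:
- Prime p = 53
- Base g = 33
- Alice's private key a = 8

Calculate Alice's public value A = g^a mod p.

Step 1: A = g^a mod p = 33^8 mod 53.
  33^1 mod 53 = 33
  33^2 mod 53 = (33 * 33) mod 53 = 29
  33^3 mod 53 = (29 * 33) mod 53 = 3
  33^4 mod 53 = (3 * 33) mod 53 = 46
  33^5 mod 53 = (46 * 33) mod 53 = 34
  33^6 mod 53 = (34 * 33) mod 53 = 9
  33^7 mod 53 = (9 * 33) mod 53 = 32
  33^8 mod 53 = (32 * 33) mod 53 = 49
Result: A = 49.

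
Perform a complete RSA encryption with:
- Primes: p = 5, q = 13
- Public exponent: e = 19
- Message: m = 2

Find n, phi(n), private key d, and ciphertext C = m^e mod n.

Step 1: n = 5 * 13 = 65.
Step 2: phi(n) = (5-1)(13-1) = 4 * 12 = 48.
Step 3: Find d = 19^(-1) mod 48 = 43.
  Verify: 19 * 43 = 817 = 1 (mod 48).
Step 4: C = 2^19 mod 65 = 63.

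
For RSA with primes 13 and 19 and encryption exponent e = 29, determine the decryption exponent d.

Step 1: n = 13 * 19 = 247.
Step 2: phi(n) = 12 * 18 = 216.
Step 3: Find d such that 29 * d = 1 (mod 216).
Step 4: d = 29^(-1) mod 216 = 149.
Verification: 29 * 149 = 4321 = 20 * 216 + 1.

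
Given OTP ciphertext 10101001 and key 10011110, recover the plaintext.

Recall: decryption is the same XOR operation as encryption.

Step 1: XOR ciphertext with key:
  Ciphertext: 10101001
  Key:        10011110
  XOR:        00110111
Step 2: Plaintext = 00110111 = 55 in decimal.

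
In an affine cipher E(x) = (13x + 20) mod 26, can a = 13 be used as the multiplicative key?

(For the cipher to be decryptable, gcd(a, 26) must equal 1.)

Step 1: Compute gcd(13, 26).
Step 2: gcd(13, 26) = 13.
Since gcd = 13 != 1, 13 shares a common factor with 26, so it cannot be used.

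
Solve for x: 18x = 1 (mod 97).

Step 1: We need x such that 18 * x = 1 (mod 97).
Step 2: Using the extended Euclidean algorithm or trial:
  18 * 27 = 486 = 5 * 97 + 1.
Step 3: Since 486 mod 97 = 1, the inverse is x = 27.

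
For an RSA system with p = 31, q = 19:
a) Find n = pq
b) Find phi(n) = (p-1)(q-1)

Step 1: n = p * q = 31 * 19 = 589.
Step 2: phi(n) = (p-1)(q-1) = 30 * 18 = 540.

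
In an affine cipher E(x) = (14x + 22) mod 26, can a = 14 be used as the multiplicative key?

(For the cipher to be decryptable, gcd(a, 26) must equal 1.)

Step 1: Compute gcd(14, 26).
Step 2: gcd(14, 26) = 2.
Since gcd = 2 != 1, 14 shares a common factor with 26, so it cannot be used.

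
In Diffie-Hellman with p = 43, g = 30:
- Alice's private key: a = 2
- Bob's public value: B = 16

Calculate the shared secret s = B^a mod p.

Step 1: s = B^a mod p = 16^2 mod 43.
  16^1 mod 43 = 16
  16^2 mod 43 = (16 * 16) mod 43 = 41
Result: shared secret = 41.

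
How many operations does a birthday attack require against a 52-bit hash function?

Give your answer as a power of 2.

Step 1: The birthday paradox gives collision probability ~50% after sqrt(2^n) = 2^(n/2) hashes.
Step 2: For 52-bit output: 2^(52/2) = 2^26.
Step 3: Approximately 2^26 hash computations needed.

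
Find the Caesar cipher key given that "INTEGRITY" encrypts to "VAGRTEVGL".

Step 1: Compare first letters: I (position 8) -> V (position 21).
Step 2: Shift = (21 - 8) mod 26 = 13.
The shift value is 13.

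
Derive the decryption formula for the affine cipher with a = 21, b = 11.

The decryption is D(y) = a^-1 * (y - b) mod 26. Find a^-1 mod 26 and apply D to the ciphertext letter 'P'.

Step 1: Find a^-1, the modular inverse of 21 mod 26.
Step 2: We need 21 * a^-1 = 1 (mod 26).
Step 3: 21 * 5 = 105 = 4 * 26 + 1, so a^-1 = 5.
Step 4: D(y) = 5(y - 11) mod 26.
Step 5: Apply to 'P' (y = 15): D(15) = 5 * (15 - 11) mod 26 = 5 * 4 mod 26 = 20 -> 'U'.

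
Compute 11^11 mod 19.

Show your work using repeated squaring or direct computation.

Step 1: Compute 11^11 mod 19 step by step, reducing modulo 19 at each step.
  11^1 mod 19 = 11
  11^2 mod 19 = (11 * 11) mod 19 = 7
  11^3 mod 19 = (7 * 11) mod 19 = 1
  11^4 mod 19 = (1 * 11) mod 19 = 11
  11^5 mod 19 = (11 * 11) mod 19 = 7
  11^6 mod 19 = (7 * 11) mod 19 = 1
  11^7 mod 19 = (1 * 11) mod 19 = 11
  11^8 mod 19 = (11 * 11) mod 19 = 7
  11^9 mod 19 = (7 * 11) mod 19 = 1
  11^10 mod 19 = (1 * 11) mod 19 = 11
  11^11 mod 19 = (11 * 11) mod 19 = 7
Step 2: Result = 7.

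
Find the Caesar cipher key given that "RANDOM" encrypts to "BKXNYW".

Step 1: Compare first letters: R (position 17) -> B (position 1).
Step 2: Shift = (1 - 17) mod 26 = 10.
The shift value is 10.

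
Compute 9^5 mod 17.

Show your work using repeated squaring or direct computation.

Step 1: Compute 9^5 mod 17 step by step, reducing modulo 17 at each step.
  9^1 mod 17 = 9
  9^2 mod 17 = (9 * 9) mod 17 = 13
  9^3 mod 17 = (13 * 9) mod 17 = 15
  9^4 mod 17 = (15 * 9) mod 17 = 16
  9^5 mod 17 = (16 * 9) mod 17 = 8
Step 2: Result = 8.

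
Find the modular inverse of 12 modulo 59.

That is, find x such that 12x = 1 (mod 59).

Step 1: We need x such that 12 * x = 1 (mod 59).
Step 2: Using the extended Euclidean algorithm or trial:
  12 * 5 = 60 = 1 * 59 + 1.
Step 3: Since 60 mod 59 = 1, the inverse is x = 5.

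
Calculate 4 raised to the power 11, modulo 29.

Step 1: Compute 4^11 mod 29 step by step, reducing modulo 29 at each step.
  4^1 mod 29 = 4
  4^2 mod 29 = (4 * 4) mod 29 = 16
  4^3 mod 29 = (16 * 4) mod 29 = 6
  4^4 mod 29 = (6 * 4) mod 29 = 24
  4^5 mod 29 = (24 * 4) mod 29 = 9
  4^6 mod 29 = (9 * 4) mod 29 = 7
  4^7 mod 29 = (7 * 4) mod 29 = 28
  4^8 mod 29 = (28 * 4) mod 29 = 25
  4^9 mod 29 = (25 * 4) mod 29 = 13
  4^10 mod 29 = (13 * 4) mod 29 = 23
  4^11 mod 29 = (23 * 4) mod 29 = 5
Step 2: Result = 5.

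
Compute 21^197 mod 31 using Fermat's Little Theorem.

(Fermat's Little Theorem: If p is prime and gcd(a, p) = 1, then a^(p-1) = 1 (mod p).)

Step 1: Since 31 is prime, by Fermat's Little Theorem: 21^30 = 1 (mod 31).
Step 2: Reduce exponent: 197 mod 30 = 17.
Step 3: So 21^197 = 21^17 (mod 31).
Step 4: 21^17 mod 31 = 24.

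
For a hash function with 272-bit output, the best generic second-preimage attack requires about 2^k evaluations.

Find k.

Step 1: The hash has a 272-bit output.
Step 2: Second-preimage resistance means: given a specific input x, it should be infeasible to find a different y with h(y) = h(x).
With a 272-bit output, a generic search for a second preimage costs about 2^272 evaluations (each trial matches the fixed target with probability 2^-272).
Step 3: Security level = 272 bits.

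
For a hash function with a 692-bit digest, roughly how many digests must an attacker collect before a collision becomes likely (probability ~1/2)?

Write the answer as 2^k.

Step 1: The birthday paradox gives collision probability ~50% after sqrt(2^n) = 2^(n/2) hashes.
Step 2: For 692-bit output: 2^(692/2) = 2^346.
Step 3: Approximately 2^346 hash computations needed.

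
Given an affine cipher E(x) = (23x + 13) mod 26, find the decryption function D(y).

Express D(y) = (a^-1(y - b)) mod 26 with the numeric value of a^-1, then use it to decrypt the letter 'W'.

Step 1: Find a^-1, the modular inverse of 23 mod 26.
Step 2: We need 23 * a^-1 = 1 (mod 26).
Step 3: 23 * 17 = 391 = 15 * 26 + 1, so a^-1 = 17.
Step 4: D(y) = 17(y - 13) mod 26.
Step 5: Apply to 'W' (y = 22): D(22) = 17 * (22 - 13) mod 26 = 17 * 9 mod 26 = 23 -> 'X'.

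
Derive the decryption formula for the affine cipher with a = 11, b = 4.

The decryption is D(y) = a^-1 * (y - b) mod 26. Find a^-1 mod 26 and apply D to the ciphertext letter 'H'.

Step 1: Find a^-1, the modular inverse of 11 mod 26.
Step 2: We need 11 * a^-1 = 1 (mod 26).
Step 3: 11 * 19 = 209 = 8 * 26 + 1, so a^-1 = 19.
Step 4: D(y) = 19(y - 4) mod 26.
Step 5: Apply to 'H' (y = 7): D(7) = 19 * (7 - 4) mod 26 = 19 * 3 mod 26 = 5 -> 'F'.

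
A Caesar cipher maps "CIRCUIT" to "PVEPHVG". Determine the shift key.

Step 1: Compare first letters: C (position 2) -> P (position 15).
Step 2: Shift = (15 - 2) mod 26 = 13.
The shift value is 13.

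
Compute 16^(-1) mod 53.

Step 1: We need x such that 16 * x = 1 (mod 53).
Step 2: Using the extended Euclidean algorithm or trial:
  16 * 10 = 160 = 3 * 53 + 1.
Step 3: Since 160 mod 53 = 1, the inverse is x = 10.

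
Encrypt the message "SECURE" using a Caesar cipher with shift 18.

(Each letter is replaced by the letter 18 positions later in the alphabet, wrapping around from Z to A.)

Step 1: For each letter, shift forward by 18 positions (mod 26).
  S (position 18) -> position (18+18) mod 26 = 10 -> K
  E (position 4) -> position (4+18) mod 26 = 22 -> W
  C (position 2) -> position (2+18) mod 26 = 20 -> U
  U (position 20) -> position (20+18) mod 26 = 12 -> M
  R (position 17) -> position (17+18) mod 26 = 9 -> J
  E (position 4) -> position (4+18) mod 26 = 22 -> W
Result: KWUMJW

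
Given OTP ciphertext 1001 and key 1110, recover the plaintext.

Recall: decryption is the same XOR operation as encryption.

Step 1: XOR ciphertext with key:
  Ciphertext: 1001
  Key:        1110
  XOR:        0111
Step 2: Plaintext = 0111 = 7 in decimal.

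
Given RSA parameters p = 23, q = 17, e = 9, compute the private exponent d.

Step 1: n = 23 * 17 = 391.
Step 2: phi(n) = 22 * 16 = 352.
Step 3: Find d such that 9 * d = 1 (mod 352).
Step 4: d = 9^(-1) mod 352 = 313.
Verification: 9 * 313 = 2817 = 8 * 352 + 1.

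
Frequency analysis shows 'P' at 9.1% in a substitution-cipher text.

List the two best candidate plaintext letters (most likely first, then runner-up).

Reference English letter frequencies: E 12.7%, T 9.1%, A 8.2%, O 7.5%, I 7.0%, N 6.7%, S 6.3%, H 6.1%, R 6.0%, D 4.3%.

Step 1: Observed frequency of 'P' is 9.1%.
Step 2: Compute distances to each reference frequency and sort:
  T (9.1%): difference = 0.0% <-- BEST
  A (8.2%): difference = 0.9% <-- RUNNER-UP
  O (7.5%): difference = 1.6%
  I (7.0%): difference = 2.1%
  N (6.7%): difference = 2.4%
Step 3: Most likely is 'T' (9.1%, diff 0.0%); second most likely is 'A' (8.2%, diff 0.9%).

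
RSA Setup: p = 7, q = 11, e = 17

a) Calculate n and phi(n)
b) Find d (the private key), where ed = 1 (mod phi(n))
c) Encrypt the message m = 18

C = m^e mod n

Step 1: n = 7 * 11 = 77.
Step 2: phi(n) = (7-1)(11-1) = 6 * 10 = 60.
Step 3: Find d = 17^(-1) mod 60 = 53.
  Verify: 17 * 53 = 901 = 1 (mod 60).
Step 4: C = 18^17 mod 77 = 72.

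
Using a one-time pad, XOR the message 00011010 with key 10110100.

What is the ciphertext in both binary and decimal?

Step 1: Write out the XOR operation bit by bit:
  Message: 00011010
  Key:     10110100
  XOR:     10101110
Step 2: Convert to decimal: 10101110 = 174.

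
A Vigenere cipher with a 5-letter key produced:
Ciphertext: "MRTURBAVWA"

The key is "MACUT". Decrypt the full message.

Step 1: Key 'MACUT' has length 5. Extended key: MACUTMACUT
Step 2: Decrypt each position:
  M(12) - M(12) = 0 = A
  R(17) - A(0) = 17 = R
  T(19) - C(2) = 17 = R
  U(20) - U(20) = 0 = A
  R(17) - T(19) = 24 = Y
  B(1) - M(12) = 15 = P
  A(0) - A(0) = 0 = A
  V(21) - C(2) = 19 = T
  W(22) - U(20) = 2 = C
  A(0) - T(19) = 7 = H
Plaintext: ARRAYPATCH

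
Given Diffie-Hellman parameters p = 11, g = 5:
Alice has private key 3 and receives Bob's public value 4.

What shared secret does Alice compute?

Step 1: s = B^a mod p = 4^3 mod 11.
  4^1 mod 11 = 4
  4^2 mod 11 = (4 * 4) mod 11 = 5
  4^3 mod 11 = (5 * 4) mod 11 = 9
Result: shared secret = 9.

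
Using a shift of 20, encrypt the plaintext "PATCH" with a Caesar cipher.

Step 1: For each letter, shift forward by 20 positions (mod 26).
  P (position 15) -> position (15+20) mod 26 = 9 -> J
  A (position 0) -> position (0+20) mod 26 = 20 -> U
  T (position 19) -> position (19+20) mod 26 = 13 -> N
  C (position 2) -> position (2+20) mod 26 = 22 -> W
  H (position 7) -> position (7+20) mod 26 = 1 -> B
Result: JUNWB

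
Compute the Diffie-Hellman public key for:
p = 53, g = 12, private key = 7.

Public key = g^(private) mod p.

Step 1: A = g^a mod p = 12^7 mod 53.
  12^1 mod 53 = 12
  12^2 mod 53 = (12 * 12) mod 53 = 38
  12^3 mod 53 = (38 * 12) mod 53 = 32
  12^4 mod 53 = (32 * 12) mod 53 = 13
  12^5 mod 53 = (13 * 12) mod 53 = 50
  12^6 mod 53 = (50 * 12) mod 53 = 17
  12^7 mod 53 = (17 * 12) mod 53 = 45
Result: A = 45.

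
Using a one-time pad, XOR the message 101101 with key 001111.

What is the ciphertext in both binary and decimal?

Step 1: Write out the XOR operation bit by bit:
  Message: 101101
  Key:     001111
  XOR:     100010
Step 2: Convert to decimal: 100010 = 34.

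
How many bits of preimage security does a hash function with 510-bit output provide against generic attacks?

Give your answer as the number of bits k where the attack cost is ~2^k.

Step 1: The hash has a 510-bit output.
Step 2: Preimage resistance means: given a digest h(x), it should be infeasible to find any input that hashes to it.
With a 510-bit output there are 2^510 possible digests, so a generic brute-force preimage search costs about 2^510 evaluations.
Step 3: Security level = 510 bits.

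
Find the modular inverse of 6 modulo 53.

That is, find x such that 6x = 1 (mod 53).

Step 1: We need x such that 6 * x = 1 (mod 53).
Step 2: Using the extended Euclidean algorithm or trial:
  6 * 9 = 54 = 1 * 53 + 1.
Step 3: Since 54 mod 53 = 1, the inverse is x = 9.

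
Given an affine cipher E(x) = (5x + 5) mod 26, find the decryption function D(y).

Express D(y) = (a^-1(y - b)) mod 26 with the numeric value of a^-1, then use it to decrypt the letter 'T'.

Step 1: Find a^-1, the modular inverse of 5 mod 26.
Step 2: We need 5 * a^-1 = 1 (mod 26).
Step 3: 5 * 21 = 105 = 4 * 26 + 1, so a^-1 = 21.
Step 4: D(y) = 21(y - 5) mod 26.
Step 5: Apply to 'T' (y = 19): D(19) = 21 * (19 - 5) mod 26 = 21 * 14 mod 26 = 8 -> 'I'.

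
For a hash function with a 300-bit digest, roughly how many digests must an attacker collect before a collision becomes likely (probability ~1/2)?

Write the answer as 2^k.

Step 1: The birthday paradox gives collision probability ~50% after sqrt(2^n) = 2^(n/2) hashes.
Step 2: For 300-bit output: 2^(300/2) = 2^150.
Step 3: Approximately 2^150 hash computations needed.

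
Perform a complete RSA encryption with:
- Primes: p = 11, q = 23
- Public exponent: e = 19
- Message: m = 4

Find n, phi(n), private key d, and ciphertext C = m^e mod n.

Step 1: n = 11 * 23 = 253.
Step 2: phi(n) = (11-1)(23-1) = 10 * 22 = 220.
Step 3: Find d = 19^(-1) mod 220 = 139.
  Verify: 19 * 139 = 2641 = 1 (mod 220).
Step 4: C = 4^19 mod 253 = 124.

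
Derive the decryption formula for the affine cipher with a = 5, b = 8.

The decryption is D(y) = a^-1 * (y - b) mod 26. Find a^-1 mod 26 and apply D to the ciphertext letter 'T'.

Step 1: Find a^-1, the modular inverse of 5 mod 26.
Step 2: We need 5 * a^-1 = 1 (mod 26).
Step 3: 5 * 21 = 105 = 4 * 26 + 1, so a^-1 = 21.
Step 4: D(y) = 21(y - 8) mod 26.
Step 5: Apply to 'T' (y = 19): D(19) = 21 * (19 - 8) mod 26 = 21 * 11 mod 26 = 23 -> 'X'.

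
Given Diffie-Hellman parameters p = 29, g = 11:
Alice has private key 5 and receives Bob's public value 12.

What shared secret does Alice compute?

Step 1: s = B^a mod p = 12^5 mod 29.
  12^1 mod 29 = 12
  12^2 mod 29 = (12 * 12) mod 29 = 28
  12^3 mod 29 = (28 * 12) mod 29 = 17
  12^4 mod 29 = (17 * 12) mod 29 = 1
  12^5 mod 29 = (1 * 12) mod 29 = 12
Result: shared secret = 12.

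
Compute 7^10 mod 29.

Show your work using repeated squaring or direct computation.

Step 1: Compute 7^10 mod 29 step by step, reducing modulo 29 at each step.
  7^1 mod 29 = 7
  7^2 mod 29 = (7 * 7) mod 29 = 20
  7^3 mod 29 = (20 * 7) mod 29 = 24
  7^4 mod 29 = (24 * 7) mod 29 = 23
  7^5 mod 29 = (23 * 7) mod 29 = 16
  7^6 mod 29 = (16 * 7) mod 29 = 25
  7^7 mod 29 = (25 * 7) mod 29 = 1
  7^8 mod 29 = (1 * 7) mod 29 = 7
  7^9 mod 29 = (7 * 7) mod 29 = 20
  7^10 mod 29 = (20 * 7) mod 29 = 24
Step 2: Result = 24.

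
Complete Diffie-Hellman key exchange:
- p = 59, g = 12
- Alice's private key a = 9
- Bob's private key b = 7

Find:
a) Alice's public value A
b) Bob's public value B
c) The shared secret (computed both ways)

Step 1: A = g^a mod p = 12^9 mod 59 = 16.
Step 2: B = g^b mod p = 12^7 mod 59 = 46.
Step 3: Alice computes s = B^a mod p = 46^9 mod 59 = 29.
Step 4: Bob computes s = A^b mod p = 16^7 mod 59 = 29.
Both sides agree: shared secret = 29.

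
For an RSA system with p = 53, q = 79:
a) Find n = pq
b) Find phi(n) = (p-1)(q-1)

Step 1: n = p * q = 53 * 79 = 4187.
Step 2: phi(n) = (p-1)(q-1) = 52 * 78 = 4056.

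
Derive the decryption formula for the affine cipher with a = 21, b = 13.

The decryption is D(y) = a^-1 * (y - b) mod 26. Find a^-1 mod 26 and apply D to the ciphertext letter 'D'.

Step 1: Find a^-1, the modular inverse of 21 mod 26.
Step 2: We need 21 * a^-1 = 1 (mod 26).
Step 3: 21 * 5 = 105 = 4 * 26 + 1, so a^-1 = 5.
Step 4: D(y) = 5(y - 13) mod 26.
Step 5: Apply to 'D' (y = 3): D(3) = 5 * (3 - 13) mod 26 = 5 * -10 mod 26 = 2 -> 'C'.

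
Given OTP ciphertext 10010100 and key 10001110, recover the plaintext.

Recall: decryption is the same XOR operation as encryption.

Step 1: XOR ciphertext with key:
  Ciphertext: 10010100
  Key:        10001110
  XOR:        00011010
Step 2: Plaintext = 00011010 = 26 in decimal.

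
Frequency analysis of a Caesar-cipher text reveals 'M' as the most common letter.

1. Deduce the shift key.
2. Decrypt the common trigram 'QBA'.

Step 1: In English, 'E' is the most frequent letter (12.7%).
Step 2: The most frequent ciphertext letter is 'M' (position 12).
Step 3: Shift = (12 - 4) mod 26 = 8.
Step 4: Decrypt 'QBA' by shifting back 8:
  Q -> I
  B -> T
  A -> S
Step 5: 'QBA' decrypts to 'ITS'.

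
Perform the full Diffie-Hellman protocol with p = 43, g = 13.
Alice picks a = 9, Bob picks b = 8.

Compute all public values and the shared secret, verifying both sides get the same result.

Step 1: A = g^a mod p = 13^9 mod 43 = 21.
Step 2: B = g^b mod p = 13^8 mod 43 = 38.
Step 3: Alice computes s = B^a mod p = 38^9 mod 43 = 21.
Step 4: Bob computes s = A^b mod p = 21^8 mod 43 = 21.
Both sides agree: shared secret = 21.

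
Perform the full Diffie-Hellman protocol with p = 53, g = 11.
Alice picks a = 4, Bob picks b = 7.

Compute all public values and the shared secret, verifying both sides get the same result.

Step 1: A = g^a mod p = 11^4 mod 53 = 13.
Step 2: B = g^b mod p = 11^7 mod 53 = 25.
Step 3: Alice computes s = B^a mod p = 25^4 mod 53 = 15.
Step 4: Bob computes s = A^b mod p = 13^7 mod 53 = 15.
Both sides agree: shared secret = 15.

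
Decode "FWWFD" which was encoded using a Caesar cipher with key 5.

Step 1: Reverse the shift by subtracting 5 from each letter position.
  F (position 5) -> position (5-5) mod 26 = 0 -> A
  W (position 22) -> position (22-5) mod 26 = 17 -> R
  W (position 22) -> position (22-5) mod 26 = 17 -> R
  F (position 5) -> position (5-5) mod 26 = 0 -> A
  D (position 3) -> position (3-5) mod 26 = 24 -> Y
Decrypted message: ARRAY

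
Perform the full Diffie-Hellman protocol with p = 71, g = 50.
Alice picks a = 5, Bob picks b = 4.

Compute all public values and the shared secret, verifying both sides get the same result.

Step 1: A = g^a mod p = 50^5 mod 71 = 32.
Step 2: B = g^b mod p = 50^4 mod 71 = 12.
Step 3: Alice computes s = B^a mod p = 12^5 mod 71 = 48.
Step 4: Bob computes s = A^b mod p = 32^4 mod 71 = 48.
Both sides agree: shared secret = 48.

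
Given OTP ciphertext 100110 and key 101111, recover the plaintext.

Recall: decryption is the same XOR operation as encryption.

Step 1: XOR ciphertext with key:
  Ciphertext: 100110
  Key:        101111
  XOR:        001001
Step 2: Plaintext = 001001 = 9 in decimal.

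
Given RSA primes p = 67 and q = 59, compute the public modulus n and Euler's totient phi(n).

Step 1: n = p * q = 67 * 59 = 3953.
Step 2: phi(n) = (p-1)(q-1) = 66 * 58 = 3828.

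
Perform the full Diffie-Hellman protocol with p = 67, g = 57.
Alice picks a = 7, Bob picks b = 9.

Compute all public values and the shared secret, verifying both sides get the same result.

Step 1: A = g^a mod p = 57^7 mod 67 = 18.
Step 2: B = g^b mod p = 57^9 mod 67 = 58.
Step 3: Alice computes s = B^a mod p = 58^7 mod 67 = 27.
Step 4: Bob computes s = A^b mod p = 18^9 mod 67 = 27.
Both sides agree: shared secret = 27.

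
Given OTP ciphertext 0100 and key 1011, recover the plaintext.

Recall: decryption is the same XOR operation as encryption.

Step 1: XOR ciphertext with key:
  Ciphertext: 0100
  Key:        1011
  XOR:        1111
Step 2: Plaintext = 1111 = 15 in decimal.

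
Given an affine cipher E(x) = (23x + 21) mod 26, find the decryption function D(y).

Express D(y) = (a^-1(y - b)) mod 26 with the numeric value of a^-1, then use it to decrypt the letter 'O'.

Step 1: Find a^-1, the modular inverse of 23 mod 26.
Step 2: We need 23 * a^-1 = 1 (mod 26).
Step 3: 23 * 17 = 391 = 15 * 26 + 1, so a^-1 = 17.
Step 4: D(y) = 17(y - 21) mod 26.
Step 5: Apply to 'O' (y = 14): D(14) = 17 * (14 - 21) mod 26 = 17 * -7 mod 26 = 11 -> 'L'.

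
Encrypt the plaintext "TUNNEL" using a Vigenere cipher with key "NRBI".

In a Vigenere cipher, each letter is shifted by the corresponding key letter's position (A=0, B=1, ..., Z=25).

Step 1: Repeat key to match plaintext length:
  Plaintext: TUNNEL
  Key:       NRBINR
Step 2: Encrypt each letter:
  T(19) + N(13) = (19+13) mod 26 = 6 = G
  U(20) + R(17) = (20+17) mod 26 = 11 = L
  N(13) + B(1) = (13+1) mod 26 = 14 = O
  N(13) + I(8) = (13+8) mod 26 = 21 = V
  E(4) + N(13) = (4+13) mod 26 = 17 = R
  L(11) + R(17) = (11+17) mod 26 = 2 = C
Ciphertext: GLOVRC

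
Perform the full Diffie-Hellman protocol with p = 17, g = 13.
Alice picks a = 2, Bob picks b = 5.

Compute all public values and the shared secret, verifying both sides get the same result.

Step 1: A = g^a mod p = 13^2 mod 17 = 16.
Step 2: B = g^b mod p = 13^5 mod 17 = 13.
Step 3: Alice computes s = B^a mod p = 13^2 mod 17 = 16.
Step 4: Bob computes s = A^b mod p = 16^5 mod 17 = 16.
Both sides agree: shared secret = 16.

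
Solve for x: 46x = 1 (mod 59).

Step 1: We need x such that 46 * x = 1 (mod 59).
Step 2: Using the extended Euclidean algorithm or trial:
  46 * 9 = 414 = 7 * 59 + 1.
Step 3: Since 414 mod 59 = 1, the inverse is x = 9.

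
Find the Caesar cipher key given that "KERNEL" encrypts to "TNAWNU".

Step 1: Compare first letters: K (position 10) -> T (position 19).
Step 2: Shift = (19 - 10) mod 26 = 9.
The shift value is 9.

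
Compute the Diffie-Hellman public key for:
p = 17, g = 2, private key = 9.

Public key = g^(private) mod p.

Step 1: A = g^a mod p = 2^9 mod 17.
  2^1 mod 17 = 2
  2^2 mod 17 = (2 * 2) mod 17 = 4
  2^3 mod 17 = (4 * 2) mod 17 = 8
  2^4 mod 17 = (8 * 2) mod 17 = 16
  2^5 mod 17 = (16 * 2) mod 17 = 15
  2^6 mod 17 = (15 * 2) mod 17 = 13
  2^7 mod 17 = (13 * 2) mod 17 = 9
  2^8 mod 17 = (9 * 2) mod 17 = 1
  2^9 mod 17 = (1 * 2) mod 17 = 2
Result: A = 2.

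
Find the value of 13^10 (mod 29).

Step 1: Compute 13^10 mod 29 step by step, reducing modulo 29 at each step.
  13^1 mod 29 = 13
  13^2 mod 29 = (13 * 13) mod 29 = 24
  13^3 mod 29 = (24 * 13) mod 29 = 22
  13^4 mod 29 = (22 * 13) mod 29 = 25
  13^5 mod 29 = (25 * 13) mod 29 = 6
  13^6 mod 29 = (6 * 13) mod 29 = 20
  13^7 mod 29 = (20 * 13) mod 29 = 28
  13^8 mod 29 = (28 * 13) mod 29 = 16
  13^9 mod 29 = (16 * 13) mod 29 = 5
  13^10 mod 29 = (5 * 13) mod 29 = 7
Step 2: Result = 7.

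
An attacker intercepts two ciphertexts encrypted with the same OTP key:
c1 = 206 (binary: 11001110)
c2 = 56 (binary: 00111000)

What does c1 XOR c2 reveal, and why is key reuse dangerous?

Step 1: c1 XOR c2 = (m1 XOR k) XOR (m2 XOR k).
Step 2: By XOR associativity/commutativity: = m1 XOR m2 XOR k XOR k = m1 XOR m2.
Step 3: 11001110 XOR 00111000 = 11110110 = 246.
Step 4: The key cancels out! An attacker learns m1 XOR m2 = 246, revealing the relationship between plaintexts.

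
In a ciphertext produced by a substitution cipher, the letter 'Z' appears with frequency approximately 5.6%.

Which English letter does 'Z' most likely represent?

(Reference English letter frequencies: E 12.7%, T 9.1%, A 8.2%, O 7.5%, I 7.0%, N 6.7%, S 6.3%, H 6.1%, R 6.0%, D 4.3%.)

Step 1: The observed frequency is 5.6%.
Step 2: Compare with English frequencies:
  E: 12.7% (difference: 7.1%)
  T: 9.1% (difference: 3.5%)
  A: 8.2% (difference: 2.6%)
  O: 7.5% (difference: 1.9%)
  I: 7.0% (difference: 1.4%)
  N: 6.7% (difference: 1.1%)
  S: 6.3% (difference: 0.7%)
  H: 6.1% (difference: 0.5%)
  R: 6.0% (difference: 0.4%) <-- closest
  D: 4.3% (difference: 1.3%)
Step 3: 'Z' most likely represents 'R' (frequency 6.0%).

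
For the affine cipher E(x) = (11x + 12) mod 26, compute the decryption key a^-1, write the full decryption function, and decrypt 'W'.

Step 1: Find a^-1, the modular inverse of 11 mod 26.
Step 2: We need 11 * a^-1 = 1 (mod 26).
Step 3: 11 * 19 = 209 = 8 * 26 + 1, so a^-1 = 19.
Step 4: D(y) = 19(y - 12) mod 26.
Step 5: Apply to 'W' (y = 22): D(22) = 19 * (22 - 12) mod 26 = 19 * 10 mod 26 = 8 -> 'I'.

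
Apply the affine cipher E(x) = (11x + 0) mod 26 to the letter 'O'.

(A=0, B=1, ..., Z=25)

Step 1: Convert 'O' to number: x = 14.
Step 2: E(14) = (11 * 14 + 0) mod 26 = 154 mod 26 = 24.
Step 3: Convert 24 back to letter: Y.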